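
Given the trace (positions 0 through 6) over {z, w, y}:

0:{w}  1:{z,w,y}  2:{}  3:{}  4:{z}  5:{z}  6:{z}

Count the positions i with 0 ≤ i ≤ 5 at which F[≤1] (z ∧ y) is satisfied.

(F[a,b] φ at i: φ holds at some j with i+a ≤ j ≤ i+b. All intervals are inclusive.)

2

Evaluate at each i in [0,5]:
  i=0: ✓ (witness j=1)
  i=1: ✓ (witness j=1)
  i=2: ✗ (none in [2,3])
  i=3: ✗ (none in [3,4])
  i=4: ✗ (none in [4,5])
  i=5: ✗ (none in [5,6])
Positions where it holds: {0, 1} → 2.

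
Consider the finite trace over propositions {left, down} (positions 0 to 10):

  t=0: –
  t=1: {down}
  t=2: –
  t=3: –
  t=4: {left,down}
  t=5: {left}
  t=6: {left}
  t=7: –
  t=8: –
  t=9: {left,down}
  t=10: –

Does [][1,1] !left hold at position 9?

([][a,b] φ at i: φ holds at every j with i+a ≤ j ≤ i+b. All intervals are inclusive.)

True

Check !left at every j in [10,10]:
  j=10: true
All positions satisfy it → formula holds.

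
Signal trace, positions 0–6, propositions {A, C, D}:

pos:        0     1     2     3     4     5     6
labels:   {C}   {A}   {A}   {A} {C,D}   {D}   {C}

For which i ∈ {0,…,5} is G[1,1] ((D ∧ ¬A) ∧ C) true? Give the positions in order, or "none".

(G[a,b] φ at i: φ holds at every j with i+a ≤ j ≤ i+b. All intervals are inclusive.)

Evaluate at each i in [0,5]:
  i=0: ✗ (fails at j=1)
  i=1: ✗ (fails at j=2)
  i=2: ✗ (fails at j=3)
  i=3: ✓ (all of [4,4])
  i=4: ✗ (fails at j=5)
  i=5: ✗ (fails at j=6)

3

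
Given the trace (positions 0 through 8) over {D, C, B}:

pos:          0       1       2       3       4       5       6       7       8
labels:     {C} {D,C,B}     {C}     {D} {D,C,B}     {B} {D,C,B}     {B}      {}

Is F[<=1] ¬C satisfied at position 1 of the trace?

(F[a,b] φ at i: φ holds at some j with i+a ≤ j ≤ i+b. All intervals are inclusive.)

Does not hold

Check ¬C at each j in [1,2]:
  j=1: false
  j=2: false
No position in the window satisfies it → formula fails.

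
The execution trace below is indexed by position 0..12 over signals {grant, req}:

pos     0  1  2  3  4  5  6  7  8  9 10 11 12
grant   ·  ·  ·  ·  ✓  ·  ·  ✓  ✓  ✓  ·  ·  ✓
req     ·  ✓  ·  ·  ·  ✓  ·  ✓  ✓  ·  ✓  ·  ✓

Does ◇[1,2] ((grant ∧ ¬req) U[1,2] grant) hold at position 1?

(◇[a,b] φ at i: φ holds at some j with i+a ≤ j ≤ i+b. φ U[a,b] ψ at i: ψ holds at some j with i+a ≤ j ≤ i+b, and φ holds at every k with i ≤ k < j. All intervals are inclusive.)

Check ((grant ∧ ¬req) U[1,2] grant) at each j in [2,3]:
  j=2: fails
  j=3: fails
No position in the window satisfies it → formula fails.

False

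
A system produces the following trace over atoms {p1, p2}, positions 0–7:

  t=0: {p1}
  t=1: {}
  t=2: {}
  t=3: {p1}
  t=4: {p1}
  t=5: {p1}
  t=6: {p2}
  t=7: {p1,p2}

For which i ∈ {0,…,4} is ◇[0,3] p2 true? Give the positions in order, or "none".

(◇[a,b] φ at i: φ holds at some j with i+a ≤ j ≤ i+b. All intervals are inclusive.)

3, 4

Evaluate at each i in [0,4]:
  i=0: ✗ (none in [0,3])
  i=1: ✗ (none in [1,4])
  i=2: ✗ (none in [2,5])
  i=3: ✓ (witness j=6)
  i=4: ✓ (witness j=6)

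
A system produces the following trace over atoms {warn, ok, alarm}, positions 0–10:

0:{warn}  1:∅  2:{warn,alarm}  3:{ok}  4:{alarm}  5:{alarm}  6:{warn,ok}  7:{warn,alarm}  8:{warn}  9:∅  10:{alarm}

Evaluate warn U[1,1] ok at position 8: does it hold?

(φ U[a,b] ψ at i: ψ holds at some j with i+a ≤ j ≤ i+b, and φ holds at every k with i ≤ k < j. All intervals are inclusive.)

False

Need some j in [9,9] with ok, and warn at every k in [8,j-1].
  j=9: ok false.
No j in the window works → until fails.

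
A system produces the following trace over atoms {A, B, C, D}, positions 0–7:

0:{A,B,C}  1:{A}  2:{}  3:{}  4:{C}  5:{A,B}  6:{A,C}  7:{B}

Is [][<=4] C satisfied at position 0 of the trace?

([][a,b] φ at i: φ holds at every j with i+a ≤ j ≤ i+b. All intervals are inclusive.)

Check C at every j in [0,4]:
  j=0: true
  j=1: false
  j=2: false
  j=3: false
  j=4: true
Fails at j=1 → formula fails.

No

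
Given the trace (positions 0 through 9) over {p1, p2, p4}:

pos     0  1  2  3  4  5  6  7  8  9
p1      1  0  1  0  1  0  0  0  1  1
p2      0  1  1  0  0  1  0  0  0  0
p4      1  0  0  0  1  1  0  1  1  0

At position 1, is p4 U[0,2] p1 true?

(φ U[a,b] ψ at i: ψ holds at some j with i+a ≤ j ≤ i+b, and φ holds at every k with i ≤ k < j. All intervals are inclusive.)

Need some j in [1,3] with p1, and p4 at every k in [1,j-1].
  j=1: p1 false.
  j=2: p1 holds, but p4 fails at k=1 → not this j.
  j=3: p1 false.
No j in the window works → until fails.

False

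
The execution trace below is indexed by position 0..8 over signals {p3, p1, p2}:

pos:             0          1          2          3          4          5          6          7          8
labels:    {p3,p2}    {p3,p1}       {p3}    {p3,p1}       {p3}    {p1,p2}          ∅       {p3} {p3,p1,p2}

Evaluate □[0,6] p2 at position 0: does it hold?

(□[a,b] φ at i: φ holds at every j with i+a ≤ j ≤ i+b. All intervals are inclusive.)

False

Check p2 at every j in [0,6]:
  j=0: true
  j=1: false
  j=2: false
  j=3: false
  j=4: false
  j=5: true
  j=6: false
Fails at j=1 → formula fails.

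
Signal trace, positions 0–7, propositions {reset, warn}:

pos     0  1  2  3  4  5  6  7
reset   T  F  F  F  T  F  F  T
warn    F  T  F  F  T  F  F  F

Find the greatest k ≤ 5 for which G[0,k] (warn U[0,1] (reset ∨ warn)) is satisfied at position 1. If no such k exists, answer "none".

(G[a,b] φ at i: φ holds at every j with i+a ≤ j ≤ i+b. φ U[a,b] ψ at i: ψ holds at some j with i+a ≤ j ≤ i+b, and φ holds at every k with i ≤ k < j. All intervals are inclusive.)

(warn U[0,1] (reset ∨ warn)) must hold from j=1 onward; find where it first fails.
  j=1: holds
  j=2: fails
Holds on [1,1], so largest k = 0.

0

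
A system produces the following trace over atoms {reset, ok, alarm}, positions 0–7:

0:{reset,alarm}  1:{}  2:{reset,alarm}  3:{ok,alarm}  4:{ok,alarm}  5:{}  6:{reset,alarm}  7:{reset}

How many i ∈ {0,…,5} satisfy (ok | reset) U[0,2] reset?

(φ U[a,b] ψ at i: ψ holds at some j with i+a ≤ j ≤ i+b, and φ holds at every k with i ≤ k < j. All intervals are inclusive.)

2

Evaluate at each i in [0,5]:
  i=0: ✓ (rhs at j=0)
  i=1: ✗ (lhs fails at k=1 before rhs at j=2)
  i=2: ✓ (rhs at j=2)
  i=3: ✗ (no rhs in [3,5])
  i=4: ✗ (lhs fails at k=5 before rhs at j=6)
  i=5: ✗ (lhs fails at k=5 before rhs at j=6)
Positions where it holds: {0, 2} → 2.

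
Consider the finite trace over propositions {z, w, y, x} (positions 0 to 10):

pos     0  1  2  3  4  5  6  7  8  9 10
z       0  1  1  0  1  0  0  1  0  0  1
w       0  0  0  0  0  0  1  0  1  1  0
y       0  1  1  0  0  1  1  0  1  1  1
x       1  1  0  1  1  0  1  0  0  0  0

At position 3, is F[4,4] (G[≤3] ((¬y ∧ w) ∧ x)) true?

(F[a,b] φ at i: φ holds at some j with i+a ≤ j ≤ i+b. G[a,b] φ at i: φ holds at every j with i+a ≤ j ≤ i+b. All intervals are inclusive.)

Check G[≤3] ((¬y ∧ w) ∧ x) at each j in [7,7]:
  j=7: fails at 7
No position in the window satisfies it → formula fails.

No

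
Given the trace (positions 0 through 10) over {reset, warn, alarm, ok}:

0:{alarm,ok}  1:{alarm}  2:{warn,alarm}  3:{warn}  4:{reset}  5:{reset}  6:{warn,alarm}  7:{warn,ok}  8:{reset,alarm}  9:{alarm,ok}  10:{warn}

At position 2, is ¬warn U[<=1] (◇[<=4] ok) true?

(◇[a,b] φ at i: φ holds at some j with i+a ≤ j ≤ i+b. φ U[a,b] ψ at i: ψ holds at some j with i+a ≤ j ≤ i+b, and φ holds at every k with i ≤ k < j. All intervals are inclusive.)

No

Need some j in [2,3] with ◇[<=4] ok, and ¬warn at every k in [2,j-1].
  j=2: ◇[<=4] ok — fails (none in [2,6]).
  j=3: ◇[<=4] ok holds, but ¬warn fails at k=2 → not this j.
No j in the window works → until fails.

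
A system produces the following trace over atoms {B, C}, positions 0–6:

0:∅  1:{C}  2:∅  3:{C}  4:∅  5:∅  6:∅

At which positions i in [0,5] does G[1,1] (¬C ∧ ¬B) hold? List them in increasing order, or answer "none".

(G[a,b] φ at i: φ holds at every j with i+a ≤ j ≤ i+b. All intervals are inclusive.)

1, 3, 4, 5

Evaluate at each i in [0,5]:
  i=0: ✗ (fails at j=1)
  i=1: ✓ (all of [2,2])
  i=2: ✗ (fails at j=3)
  i=3: ✓ (all of [4,4])
  i=4: ✓ (all of [5,5])
  i=5: ✓ (all of [6,6])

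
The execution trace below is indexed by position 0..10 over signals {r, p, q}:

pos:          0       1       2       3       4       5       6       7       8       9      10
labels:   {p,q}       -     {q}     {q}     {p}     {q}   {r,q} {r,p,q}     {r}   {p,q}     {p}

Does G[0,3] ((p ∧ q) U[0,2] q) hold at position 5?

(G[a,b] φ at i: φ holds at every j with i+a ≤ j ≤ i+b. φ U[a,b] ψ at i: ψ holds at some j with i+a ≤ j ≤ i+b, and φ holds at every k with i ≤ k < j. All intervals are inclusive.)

Check ((p ∧ q) U[0,2] q) at every j in [5,8]:
  j=5: holds
  j=6: holds
  j=7: holds
  j=8: fails
Fails at j=8 → formula fails.

Does not hold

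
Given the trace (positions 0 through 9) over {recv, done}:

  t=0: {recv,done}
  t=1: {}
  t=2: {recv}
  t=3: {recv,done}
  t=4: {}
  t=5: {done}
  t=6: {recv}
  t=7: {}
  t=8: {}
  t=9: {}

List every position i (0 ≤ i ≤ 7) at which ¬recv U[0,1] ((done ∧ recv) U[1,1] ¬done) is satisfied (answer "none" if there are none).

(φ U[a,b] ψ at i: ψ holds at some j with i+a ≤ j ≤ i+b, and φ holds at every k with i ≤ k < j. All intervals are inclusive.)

Evaluate at each i in [0,7]:
  i=0: ✓ (rhs at j=0)
  i=1: ✗ (no rhs in [1,2])
  i=2: ✗ (lhs fails at k=2 before rhs at j=3)
  i=3: ✓ (rhs at j=3)
  i=4: ✗ (no rhs in [4,5])
  i=5: ✗ (no rhs in [5,6])
  i=6: ✗ (no rhs in [6,7])
  i=7: ✗ (no rhs in [7,8])

0, 3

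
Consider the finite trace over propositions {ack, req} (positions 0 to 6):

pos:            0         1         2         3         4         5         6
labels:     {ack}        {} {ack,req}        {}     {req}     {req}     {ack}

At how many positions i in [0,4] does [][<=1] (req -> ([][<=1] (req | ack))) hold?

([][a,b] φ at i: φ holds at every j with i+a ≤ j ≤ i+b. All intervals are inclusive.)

3

Evaluate at each i in [0,4]:
  i=0: ✓ (all of [0,1])
  i=1: ✗ (fails at j=2)
  i=2: ✗ (fails at j=2)
  i=3: ✓ (all of [3,4])
  i=4: ✓ (all of [4,5])
Positions where it holds: {0, 3, 4} → 3.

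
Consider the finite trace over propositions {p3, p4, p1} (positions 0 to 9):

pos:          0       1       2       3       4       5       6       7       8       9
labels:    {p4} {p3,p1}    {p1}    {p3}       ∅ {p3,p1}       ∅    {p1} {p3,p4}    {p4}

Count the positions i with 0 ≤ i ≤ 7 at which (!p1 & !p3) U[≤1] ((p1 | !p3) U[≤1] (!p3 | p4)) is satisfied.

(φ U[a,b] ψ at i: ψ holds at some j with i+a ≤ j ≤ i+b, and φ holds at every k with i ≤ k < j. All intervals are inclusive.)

Evaluate at each i in [0,7]:
  i=0: ✓ (rhs at j=0)
  i=1: ✓ (rhs at j=1)
  i=2: ✓ (rhs at j=2)
  i=3: ✗ (lhs fails at k=3 before rhs at j=4)
  i=4: ✓ (rhs at j=4)
  i=5: ✓ (rhs at j=5)
  i=6: ✓ (rhs at j=6)
  i=7: ✓ (rhs at j=7)
Positions where it holds: {0, 1, 2, 4, 5, 6, 7} → 7.

7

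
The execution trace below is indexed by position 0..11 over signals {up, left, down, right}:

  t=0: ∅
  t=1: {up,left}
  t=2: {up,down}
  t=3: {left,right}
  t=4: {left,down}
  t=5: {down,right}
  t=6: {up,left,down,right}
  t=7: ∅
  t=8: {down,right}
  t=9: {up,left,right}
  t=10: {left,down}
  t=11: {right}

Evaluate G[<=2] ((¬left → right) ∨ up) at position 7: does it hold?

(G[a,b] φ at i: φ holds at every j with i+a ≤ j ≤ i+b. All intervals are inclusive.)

False

Check ((¬left → right) ∨ up) at every j in [7,9]:
  j=7: false
  j=8: true
  j=9: true
Fails at j=7 → formula fails.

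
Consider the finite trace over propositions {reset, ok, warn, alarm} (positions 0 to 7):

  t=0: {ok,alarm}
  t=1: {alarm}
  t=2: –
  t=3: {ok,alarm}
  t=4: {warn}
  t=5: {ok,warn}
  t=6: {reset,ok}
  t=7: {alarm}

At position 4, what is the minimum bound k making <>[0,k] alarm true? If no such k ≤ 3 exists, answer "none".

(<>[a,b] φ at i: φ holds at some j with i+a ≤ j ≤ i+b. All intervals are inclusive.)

Scan j = 4,5,… for alarm:
  j=4: fails
  j=5: fails
  j=6: fails
  j=7: holds
First hit at j=7, so smallest k = 7-4 = 3.

3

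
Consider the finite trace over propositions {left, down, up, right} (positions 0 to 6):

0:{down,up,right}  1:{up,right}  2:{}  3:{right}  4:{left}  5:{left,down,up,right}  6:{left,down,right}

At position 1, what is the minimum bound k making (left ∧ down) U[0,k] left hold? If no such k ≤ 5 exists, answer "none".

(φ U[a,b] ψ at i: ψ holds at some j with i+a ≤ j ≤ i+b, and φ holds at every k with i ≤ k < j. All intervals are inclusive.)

Need earliest j ≥ 1 with left, and (left ∧ down) at every k in [1,j-1].
  j=1: rhs fails.
  j=2: rhs fails.
  j=3: rhs fails.
  j=4: rhs holds but lhs fails at k=1.
  j=5: rhs holds but lhs fails at k=1.
  j=6: rhs holds but lhs fails at k=1.
No witness within the range → none.

none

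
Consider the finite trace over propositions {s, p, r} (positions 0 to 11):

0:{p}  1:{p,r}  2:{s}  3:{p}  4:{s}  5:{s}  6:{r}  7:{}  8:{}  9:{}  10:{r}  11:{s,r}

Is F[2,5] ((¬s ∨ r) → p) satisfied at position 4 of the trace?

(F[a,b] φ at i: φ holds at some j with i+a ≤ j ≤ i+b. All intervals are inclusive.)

Does not hold

Check ((¬s ∨ r) → p) at each j in [6,9]:
  j=6: false
  j=7: false
  j=8: false
  j=9: false
No position in the window satisfies it → formula fails.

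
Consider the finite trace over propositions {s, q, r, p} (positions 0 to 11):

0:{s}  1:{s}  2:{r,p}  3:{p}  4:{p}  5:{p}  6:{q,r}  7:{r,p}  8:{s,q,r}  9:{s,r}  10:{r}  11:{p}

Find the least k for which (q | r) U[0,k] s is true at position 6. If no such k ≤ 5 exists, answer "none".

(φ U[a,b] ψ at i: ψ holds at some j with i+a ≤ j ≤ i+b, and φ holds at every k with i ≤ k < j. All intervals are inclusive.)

2

Need earliest j ≥ 6 with s, and (q | r) at every k in [6,j-1].
  j=6: rhs fails.
  j=7: rhs fails.
  j=8: rhs holds; lhs holds on [6,7]. k = 2.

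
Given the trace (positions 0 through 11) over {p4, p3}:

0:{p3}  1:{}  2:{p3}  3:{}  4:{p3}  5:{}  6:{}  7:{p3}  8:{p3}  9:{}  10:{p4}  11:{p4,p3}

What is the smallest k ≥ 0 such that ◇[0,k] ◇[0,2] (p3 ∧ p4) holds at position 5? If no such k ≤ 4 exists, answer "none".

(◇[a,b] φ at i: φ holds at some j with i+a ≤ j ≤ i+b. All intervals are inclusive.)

4

Scan j = 5,6,… for ◇[0,2] (p3 ∧ p4):
  j=5: fails
  j=6: fails
  j=7: fails
  j=8: fails
  j=9: holds
First hit at j=9, so smallest k = 9-5 = 4.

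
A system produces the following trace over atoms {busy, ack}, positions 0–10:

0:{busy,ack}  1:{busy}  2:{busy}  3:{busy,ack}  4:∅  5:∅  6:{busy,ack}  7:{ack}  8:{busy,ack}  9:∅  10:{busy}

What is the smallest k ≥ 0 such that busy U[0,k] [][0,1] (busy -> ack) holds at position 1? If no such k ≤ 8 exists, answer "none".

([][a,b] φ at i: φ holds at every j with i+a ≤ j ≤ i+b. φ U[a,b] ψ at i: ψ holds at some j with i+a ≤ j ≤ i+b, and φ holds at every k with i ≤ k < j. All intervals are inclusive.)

Need earliest j ≥ 1 with [][0,1] (busy -> ack), and busy at every k in [1,j-1].
  j=1: rhs fails.
  j=2: rhs fails.
  j=3: rhs holds; lhs holds on [1,2]. k = 2.

2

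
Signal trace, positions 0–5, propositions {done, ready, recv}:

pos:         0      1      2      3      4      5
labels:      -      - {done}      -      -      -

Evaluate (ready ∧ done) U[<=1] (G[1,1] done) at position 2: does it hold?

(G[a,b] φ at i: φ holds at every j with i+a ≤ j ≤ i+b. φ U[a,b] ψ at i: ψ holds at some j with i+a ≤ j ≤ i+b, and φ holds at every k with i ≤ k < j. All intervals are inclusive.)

False

Need some j in [2,3] with G[1,1] done, and (ready ∧ done) at every k in [2,j-1].
  j=2: G[1,1] done — fails at 3.
  j=3: G[1,1] done — fails at 4.
No j in the window works → until fails.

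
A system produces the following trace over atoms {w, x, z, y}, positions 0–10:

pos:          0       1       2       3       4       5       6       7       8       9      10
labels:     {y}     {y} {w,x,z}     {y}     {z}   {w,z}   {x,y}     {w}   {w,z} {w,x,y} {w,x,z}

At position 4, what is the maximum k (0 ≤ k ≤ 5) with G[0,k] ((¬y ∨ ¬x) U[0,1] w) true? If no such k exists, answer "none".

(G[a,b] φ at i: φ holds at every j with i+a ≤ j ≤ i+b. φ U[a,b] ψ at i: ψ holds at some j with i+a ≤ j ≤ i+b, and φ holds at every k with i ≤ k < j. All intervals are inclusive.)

1

((¬y ∨ ¬x) U[0,1] w) must hold from j=4 onward; find where it first fails.
  j=4: holds
  j=5: holds
  j=6: fails
Holds on [4,5], so largest k = 1.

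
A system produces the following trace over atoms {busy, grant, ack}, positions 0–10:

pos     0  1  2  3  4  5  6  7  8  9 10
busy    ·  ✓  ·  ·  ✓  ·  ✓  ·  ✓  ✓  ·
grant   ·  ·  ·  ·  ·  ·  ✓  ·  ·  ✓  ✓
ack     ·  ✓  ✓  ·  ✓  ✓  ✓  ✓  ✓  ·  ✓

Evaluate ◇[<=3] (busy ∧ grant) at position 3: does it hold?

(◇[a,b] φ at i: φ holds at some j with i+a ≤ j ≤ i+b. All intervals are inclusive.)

Check (busy ∧ grant) at each j in [3,6]:
  j=3: false
  j=4: false
  j=5: false
  j=6: true
Found at j=6 → formula holds.

True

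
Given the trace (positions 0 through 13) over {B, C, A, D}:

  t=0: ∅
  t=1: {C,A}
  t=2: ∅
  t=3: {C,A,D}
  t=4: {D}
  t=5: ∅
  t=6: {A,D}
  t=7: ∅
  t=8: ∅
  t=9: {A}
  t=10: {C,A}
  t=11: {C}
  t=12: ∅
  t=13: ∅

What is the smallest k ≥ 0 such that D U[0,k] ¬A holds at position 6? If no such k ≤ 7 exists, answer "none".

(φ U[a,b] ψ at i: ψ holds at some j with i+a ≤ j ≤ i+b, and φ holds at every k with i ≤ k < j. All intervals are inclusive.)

1

Need earliest j ≥ 6 with ¬A, and D at every k in [6,j-1].
  j=6: rhs fails.
  j=7: rhs holds; lhs holds on [6,6]. k = 1.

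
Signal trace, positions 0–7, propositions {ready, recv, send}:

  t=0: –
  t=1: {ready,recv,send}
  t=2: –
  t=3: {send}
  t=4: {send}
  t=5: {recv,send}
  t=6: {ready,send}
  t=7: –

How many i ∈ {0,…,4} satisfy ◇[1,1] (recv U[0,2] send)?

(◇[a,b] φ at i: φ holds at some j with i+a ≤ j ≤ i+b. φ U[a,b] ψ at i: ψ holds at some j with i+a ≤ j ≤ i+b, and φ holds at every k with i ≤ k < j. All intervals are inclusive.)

4

Evaluate at each i in [0,4]:
  i=0: ✓ (witness j=1)
  i=1: ✗ (none in [2,2])
  i=2: ✓ (witness j=3)
  i=3: ✓ (witness j=4)
  i=4: ✓ (witness j=5)
Positions where it holds: {0, 2, 3, 4} → 4.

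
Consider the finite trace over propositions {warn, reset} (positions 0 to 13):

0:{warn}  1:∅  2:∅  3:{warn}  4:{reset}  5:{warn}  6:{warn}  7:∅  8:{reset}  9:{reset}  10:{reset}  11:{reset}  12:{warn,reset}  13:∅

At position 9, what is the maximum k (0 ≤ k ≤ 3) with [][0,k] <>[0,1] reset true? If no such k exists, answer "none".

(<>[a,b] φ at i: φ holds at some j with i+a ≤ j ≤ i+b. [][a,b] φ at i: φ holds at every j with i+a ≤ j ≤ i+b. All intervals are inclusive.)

<>[0,1] reset must hold from j=9 onward; find where it first fails.
  j=9: holds
  j=10: holds
  j=11: holds
  j=12: holds
Holds through j=12; largest k = 3.

3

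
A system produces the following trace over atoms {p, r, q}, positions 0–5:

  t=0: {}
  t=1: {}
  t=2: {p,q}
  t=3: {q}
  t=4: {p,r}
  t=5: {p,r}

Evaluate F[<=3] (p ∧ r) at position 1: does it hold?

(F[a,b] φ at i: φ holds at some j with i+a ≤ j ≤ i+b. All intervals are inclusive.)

True

Check (p ∧ r) at each j in [1,4]:
  j=1: false
  j=2: false
  j=3: false
  j=4: true
Found at j=4 → formula holds.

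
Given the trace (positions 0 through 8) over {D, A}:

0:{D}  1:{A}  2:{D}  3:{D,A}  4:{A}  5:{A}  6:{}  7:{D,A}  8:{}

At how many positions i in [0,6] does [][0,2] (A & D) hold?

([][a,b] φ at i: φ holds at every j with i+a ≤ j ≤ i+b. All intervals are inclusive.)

0

Evaluate at each i in [0,6]:
  i=0: ✗ (fails at j=0)
  i=1: ✗ (fails at j=1)
  i=2: ✗ (fails at j=2)
  i=3: ✗ (fails at j=4)
  i=4: ✗ (fails at j=4)
  i=5: ✗ (fails at j=5)
  i=6: ✗ (fails at j=6)
Positions where it holds: {} → 0.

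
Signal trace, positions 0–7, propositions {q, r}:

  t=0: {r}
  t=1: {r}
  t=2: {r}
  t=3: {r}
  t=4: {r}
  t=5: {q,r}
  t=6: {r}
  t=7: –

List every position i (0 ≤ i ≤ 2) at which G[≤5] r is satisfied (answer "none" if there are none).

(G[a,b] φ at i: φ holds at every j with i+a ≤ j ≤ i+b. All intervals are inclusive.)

0, 1

Evaluate at each i in [0,2]:
  i=0: ✓ (all of [0,5])
  i=1: ✓ (all of [1,6])
  i=2: ✗ (fails at j=7)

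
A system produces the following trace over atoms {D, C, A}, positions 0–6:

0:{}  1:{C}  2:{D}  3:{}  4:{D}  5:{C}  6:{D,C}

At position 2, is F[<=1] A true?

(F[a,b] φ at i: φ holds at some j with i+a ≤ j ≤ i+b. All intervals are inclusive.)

Check A at each j in [2,3]:
  j=2: false
  j=3: false
No position in the window satisfies it → formula fails.

False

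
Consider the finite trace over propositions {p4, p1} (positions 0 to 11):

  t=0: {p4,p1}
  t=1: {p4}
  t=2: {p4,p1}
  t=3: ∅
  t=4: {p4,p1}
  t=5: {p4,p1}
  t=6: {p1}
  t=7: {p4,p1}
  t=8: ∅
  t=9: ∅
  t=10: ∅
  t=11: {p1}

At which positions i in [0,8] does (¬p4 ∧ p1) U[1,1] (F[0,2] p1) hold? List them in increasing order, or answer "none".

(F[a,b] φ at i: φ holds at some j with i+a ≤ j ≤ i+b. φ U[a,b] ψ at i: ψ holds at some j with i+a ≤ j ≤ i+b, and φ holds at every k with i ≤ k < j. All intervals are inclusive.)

6

Evaluate at each i in [0,8]:
  i=0: ✗ (lhs fails at k=0 before rhs at j=1)
  i=1: ✗ (lhs fails at k=1 before rhs at j=2)
  i=2: ✗ (lhs fails at k=2 before rhs at j=3)
  i=3: ✗ (lhs fails at k=3 before rhs at j=4)
  i=4: ✗ (lhs fails at k=4 before rhs at j=5)
  i=5: ✗ (lhs fails at k=5 before rhs at j=6)
  i=6: ✓ (rhs at j=7; lhs holds on [6,6])
  i=7: ✗ (no rhs in [8,8])
  i=8: ✗ (lhs fails at k=8 before rhs at j=9)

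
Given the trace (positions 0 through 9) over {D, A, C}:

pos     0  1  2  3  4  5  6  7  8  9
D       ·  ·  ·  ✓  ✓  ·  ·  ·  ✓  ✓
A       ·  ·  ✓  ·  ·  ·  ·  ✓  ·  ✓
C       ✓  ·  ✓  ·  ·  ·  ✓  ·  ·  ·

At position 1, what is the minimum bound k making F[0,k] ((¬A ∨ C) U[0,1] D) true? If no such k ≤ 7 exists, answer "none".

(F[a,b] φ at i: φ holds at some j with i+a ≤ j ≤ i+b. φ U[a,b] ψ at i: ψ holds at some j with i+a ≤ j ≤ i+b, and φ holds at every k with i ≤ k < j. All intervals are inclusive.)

Scan j = 1,2,… for ((¬A ∨ C) U[0,1] D):
  j=1: fails
  j=2: holds
First hit at j=2, so smallest k = 2-1 = 1.

1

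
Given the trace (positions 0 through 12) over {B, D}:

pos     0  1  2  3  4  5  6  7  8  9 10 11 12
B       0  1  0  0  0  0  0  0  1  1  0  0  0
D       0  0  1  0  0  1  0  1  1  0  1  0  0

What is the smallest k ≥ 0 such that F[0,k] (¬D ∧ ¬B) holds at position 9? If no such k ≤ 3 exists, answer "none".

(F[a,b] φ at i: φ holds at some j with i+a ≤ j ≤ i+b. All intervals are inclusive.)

Scan j = 9,10,… for (¬D ∧ ¬B):
  j=9: fails
  j=10: fails
  j=11: holds
First hit at j=11, so smallest k = 11-9 = 2.

2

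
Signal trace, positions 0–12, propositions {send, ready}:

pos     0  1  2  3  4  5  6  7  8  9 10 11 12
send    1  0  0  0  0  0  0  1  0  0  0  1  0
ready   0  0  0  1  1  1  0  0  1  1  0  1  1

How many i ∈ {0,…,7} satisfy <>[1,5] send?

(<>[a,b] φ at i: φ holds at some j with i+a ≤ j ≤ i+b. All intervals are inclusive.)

Evaluate at each i in [0,7]:
  i=0: ✗ (none in [1,5])
  i=1: ✗ (none in [2,6])
  i=2: ✓ (witness j=7)
  i=3: ✓ (witness j=7)
  i=4: ✓ (witness j=7)
  i=5: ✓ (witness j=7)
  i=6: ✓ (witness j=7)
  i=7: ✓ (witness j=11)
Positions where it holds: {2, 3, 4, 5, 6, 7} → 6.

6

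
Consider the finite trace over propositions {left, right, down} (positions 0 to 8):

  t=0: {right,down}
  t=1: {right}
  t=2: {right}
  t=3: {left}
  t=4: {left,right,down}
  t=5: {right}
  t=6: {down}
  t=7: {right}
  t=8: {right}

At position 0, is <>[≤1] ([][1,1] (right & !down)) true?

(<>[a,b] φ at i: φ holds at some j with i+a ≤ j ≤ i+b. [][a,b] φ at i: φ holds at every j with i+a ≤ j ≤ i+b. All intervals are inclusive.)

True

Check [][1,1] (right & !down) at each j in [0,1]:
  j=0: holds on [1,1]
  j=1: holds on [2,2]
Found at j=0 → formula holds.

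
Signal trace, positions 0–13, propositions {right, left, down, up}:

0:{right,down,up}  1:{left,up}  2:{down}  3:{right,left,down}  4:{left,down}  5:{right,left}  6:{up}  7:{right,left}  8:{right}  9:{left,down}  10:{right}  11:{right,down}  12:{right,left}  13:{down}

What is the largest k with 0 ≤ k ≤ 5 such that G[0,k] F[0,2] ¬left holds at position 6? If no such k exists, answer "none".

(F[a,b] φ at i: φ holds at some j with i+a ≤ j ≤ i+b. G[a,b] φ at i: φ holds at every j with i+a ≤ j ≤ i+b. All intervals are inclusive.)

5

F[0,2] ¬left must hold from j=6 onward; find where it first fails.
  j=6: holds
  j=7: holds
  j=8: holds
  j=9: holds
  j=10: holds
  j=11: holds
Holds through j=11; largest k = 5.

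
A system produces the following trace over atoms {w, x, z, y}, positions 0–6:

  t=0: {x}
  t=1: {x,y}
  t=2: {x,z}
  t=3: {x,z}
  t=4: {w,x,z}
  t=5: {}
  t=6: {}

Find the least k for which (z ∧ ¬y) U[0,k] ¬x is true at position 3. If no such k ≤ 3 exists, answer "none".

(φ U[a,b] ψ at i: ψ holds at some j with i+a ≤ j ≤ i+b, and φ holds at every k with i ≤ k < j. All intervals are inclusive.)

2

Need earliest j ≥ 3 with ¬x, and (z ∧ ¬y) at every k in [3,j-1].
  j=3: rhs fails.
  j=4: rhs fails.
  j=5: rhs holds; lhs holds on [3,4]. k = 2.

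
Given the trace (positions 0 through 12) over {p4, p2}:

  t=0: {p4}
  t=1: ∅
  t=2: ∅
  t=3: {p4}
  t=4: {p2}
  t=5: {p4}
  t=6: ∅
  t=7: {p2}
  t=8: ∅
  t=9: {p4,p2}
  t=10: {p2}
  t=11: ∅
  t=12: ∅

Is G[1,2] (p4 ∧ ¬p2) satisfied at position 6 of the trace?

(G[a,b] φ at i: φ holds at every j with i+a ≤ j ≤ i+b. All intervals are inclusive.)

Check (p4 ∧ ¬p2) at every j in [7,8]:
  j=7: false
  j=8: false
Fails at j=7 → formula fails.

Does not hold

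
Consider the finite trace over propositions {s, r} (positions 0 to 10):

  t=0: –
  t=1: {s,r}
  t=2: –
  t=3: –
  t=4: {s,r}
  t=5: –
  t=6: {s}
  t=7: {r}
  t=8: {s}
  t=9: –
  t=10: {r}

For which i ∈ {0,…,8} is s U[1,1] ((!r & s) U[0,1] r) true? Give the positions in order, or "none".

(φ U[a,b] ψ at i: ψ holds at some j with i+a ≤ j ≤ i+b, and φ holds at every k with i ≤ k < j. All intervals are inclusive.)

6

Evaluate at each i in [0,8]:
  i=0: ✗ (lhs fails at k=0 before rhs at j=1)
  i=1: ✗ (no rhs in [2,2])
  i=2: ✗ (no rhs in [3,3])
  i=3: ✗ (lhs fails at k=3 before rhs at j=4)
  i=4: ✗ (no rhs in [5,5])
  i=5: ✗ (lhs fails at k=5 before rhs at j=6)
  i=6: ✓ (rhs at j=7; lhs holds on [6,6])
  i=7: ✗ (no rhs in [8,8])
  i=8: ✗ (no rhs in [9,9])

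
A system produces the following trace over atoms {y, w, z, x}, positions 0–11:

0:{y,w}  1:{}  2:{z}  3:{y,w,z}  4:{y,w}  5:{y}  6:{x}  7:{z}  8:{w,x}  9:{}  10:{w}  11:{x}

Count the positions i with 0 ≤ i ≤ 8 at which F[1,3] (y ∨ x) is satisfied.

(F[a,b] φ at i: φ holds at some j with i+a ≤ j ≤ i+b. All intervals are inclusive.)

9

Evaluate at each i in [0,8]:
  i=0: ✓ (witness j=3)
  i=1: ✓ (witness j=3)
  i=2: ✓ (witness j=3)
  i=3: ✓ (witness j=4)
  i=4: ✓ (witness j=5)
  i=5: ✓ (witness j=6)
  i=6: ✓ (witness j=8)
  i=7: ✓ (witness j=8)
  i=8: ✓ (witness j=11)
Positions where it holds: {0, 1, 2, 3, 4, 5, 6, 7, 8} → 9.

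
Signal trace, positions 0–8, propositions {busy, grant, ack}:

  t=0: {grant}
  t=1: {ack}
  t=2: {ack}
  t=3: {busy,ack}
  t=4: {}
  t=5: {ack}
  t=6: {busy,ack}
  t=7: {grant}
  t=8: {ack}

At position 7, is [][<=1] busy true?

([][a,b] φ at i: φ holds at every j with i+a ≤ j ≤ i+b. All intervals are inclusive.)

Check busy at every j in [7,8]:
  j=7: false
  j=8: false
Fails at j=7 → formula fails.

No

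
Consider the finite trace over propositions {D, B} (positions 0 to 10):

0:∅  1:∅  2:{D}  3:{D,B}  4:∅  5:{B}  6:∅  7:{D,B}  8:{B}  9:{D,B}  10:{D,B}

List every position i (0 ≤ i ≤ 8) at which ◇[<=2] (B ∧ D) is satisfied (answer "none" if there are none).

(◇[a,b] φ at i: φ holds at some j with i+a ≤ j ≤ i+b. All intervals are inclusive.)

Evaluate at each i in [0,8]:
  i=0: ✗ (none in [0,2])
  i=1: ✓ (witness j=3)
  i=2: ✓ (witness j=3)
  i=3: ✓ (witness j=3)
  i=4: ✗ (none in [4,6])
  i=5: ✓ (witness j=7)
  i=6: ✓ (witness j=7)
  i=7: ✓ (witness j=7)
  i=8: ✓ (witness j=9)

1, 2, 3, 5, 6, 7, 8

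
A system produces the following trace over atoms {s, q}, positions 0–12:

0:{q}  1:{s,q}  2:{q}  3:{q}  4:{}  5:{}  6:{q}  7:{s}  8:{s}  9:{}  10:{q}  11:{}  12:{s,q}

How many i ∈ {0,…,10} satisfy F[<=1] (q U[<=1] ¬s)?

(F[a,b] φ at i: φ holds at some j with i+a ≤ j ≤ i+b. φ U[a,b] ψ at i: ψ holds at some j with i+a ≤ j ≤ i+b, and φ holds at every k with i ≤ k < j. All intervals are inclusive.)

Evaluate at each i in [0,10]:
  i=0: ✓ (witness j=0)
  i=1: ✓ (witness j=1)
  i=2: ✓ (witness j=2)
  i=3: ✓ (witness j=3)
  i=4: ✓ (witness j=4)
  i=5: ✓ (witness j=5)
  i=6: ✓ (witness j=6)
  i=7: ✗ (none in [7,8])
  i=8: ✓ (witness j=9)
  i=9: ✓ (witness j=9)
  i=10: ✓ (witness j=10)
Positions where it holds: {0, 1, 2, 3, 4, 5, 6, 8, 9, 10} → 10.

10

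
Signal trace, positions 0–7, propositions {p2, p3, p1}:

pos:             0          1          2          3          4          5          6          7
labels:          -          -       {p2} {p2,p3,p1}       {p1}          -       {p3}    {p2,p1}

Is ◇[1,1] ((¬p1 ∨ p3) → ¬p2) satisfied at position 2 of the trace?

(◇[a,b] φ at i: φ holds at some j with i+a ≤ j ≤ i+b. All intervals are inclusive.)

Check ((¬p1 ∨ p3) → ¬p2) at each j in [3,3]:
  j=3: false
No position in the window satisfies it → formula fails.

Does not hold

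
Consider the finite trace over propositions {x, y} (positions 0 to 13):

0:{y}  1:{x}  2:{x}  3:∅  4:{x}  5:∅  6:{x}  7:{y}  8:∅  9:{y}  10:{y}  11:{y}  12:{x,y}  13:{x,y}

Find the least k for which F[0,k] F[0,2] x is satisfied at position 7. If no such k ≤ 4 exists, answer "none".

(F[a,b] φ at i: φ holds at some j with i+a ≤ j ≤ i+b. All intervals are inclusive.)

3

Scan j = 7,8,… for F[0,2] x:
  j=7: fails
  j=8: fails
  j=9: fails
  j=10: holds
First hit at j=10, so smallest k = 10-7 = 3.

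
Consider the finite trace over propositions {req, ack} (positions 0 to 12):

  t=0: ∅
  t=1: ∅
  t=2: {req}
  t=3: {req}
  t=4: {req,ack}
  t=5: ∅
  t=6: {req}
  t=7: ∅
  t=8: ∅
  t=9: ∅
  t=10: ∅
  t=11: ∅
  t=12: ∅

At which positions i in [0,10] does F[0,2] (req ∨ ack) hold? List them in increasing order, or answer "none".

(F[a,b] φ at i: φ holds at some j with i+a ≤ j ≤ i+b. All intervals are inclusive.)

0, 1, 2, 3, 4, 5, 6

Evaluate at each i in [0,10]:
  i=0: ✓ (witness j=2)
  i=1: ✓ (witness j=2)
  i=2: ✓ (witness j=2)
  i=3: ✓ (witness j=3)
  i=4: ✓ (witness j=4)
  i=5: ✓ (witness j=6)
  i=6: ✓ (witness j=6)
  i=7: ✗ (none in [7,9])
  i=8: ✗ (none in [8,10])
  i=9: ✗ (none in [9,11])
  i=10: ✗ (none in [10,12])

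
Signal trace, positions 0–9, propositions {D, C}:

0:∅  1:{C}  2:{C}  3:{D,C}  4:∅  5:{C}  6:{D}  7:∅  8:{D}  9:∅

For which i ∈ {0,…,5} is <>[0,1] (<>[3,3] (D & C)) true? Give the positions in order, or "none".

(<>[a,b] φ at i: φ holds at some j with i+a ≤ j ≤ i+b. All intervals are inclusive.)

Evaluate at each i in [0,5]:
  i=0: ✓ (witness j=0)
  i=1: ✗ (none in [1,2])
  i=2: ✗ (none in [2,3])
  i=3: ✗ (none in [3,4])
  i=4: ✗ (none in [4,5])
  i=5: ✗ (none in [5,6])

0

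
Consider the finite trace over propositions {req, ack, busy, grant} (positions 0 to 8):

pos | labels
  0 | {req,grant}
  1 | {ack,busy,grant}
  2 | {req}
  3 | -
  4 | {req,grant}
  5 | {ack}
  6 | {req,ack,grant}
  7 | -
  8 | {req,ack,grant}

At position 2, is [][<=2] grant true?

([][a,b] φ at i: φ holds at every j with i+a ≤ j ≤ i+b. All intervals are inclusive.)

False

Check grant at every j in [2,4]:
  j=2: false
  j=3: false
  j=4: true
Fails at j=2 → formula fails.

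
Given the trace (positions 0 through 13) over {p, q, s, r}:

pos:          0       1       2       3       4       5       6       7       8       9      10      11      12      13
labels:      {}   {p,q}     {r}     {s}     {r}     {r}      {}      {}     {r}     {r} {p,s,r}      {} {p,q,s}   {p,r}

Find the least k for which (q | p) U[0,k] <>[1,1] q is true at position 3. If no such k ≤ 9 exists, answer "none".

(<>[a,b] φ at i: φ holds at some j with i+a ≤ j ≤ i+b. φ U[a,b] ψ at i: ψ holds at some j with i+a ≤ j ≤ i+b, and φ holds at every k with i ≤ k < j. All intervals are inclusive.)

none

Need earliest j ≥ 3 with <>[1,1] q, and (q | p) at every k in [3,j-1].
  j=3: rhs fails.
  j=4: rhs fails.
  j=5: rhs fails.
  j=6: rhs fails.
  j=7: rhs fails.
  j=8: rhs fails.
  j=9: rhs fails.
  j=10: rhs fails.
  j=11: rhs holds but lhs fails at k=3.
  j=12: rhs fails.
No witness within the range → none.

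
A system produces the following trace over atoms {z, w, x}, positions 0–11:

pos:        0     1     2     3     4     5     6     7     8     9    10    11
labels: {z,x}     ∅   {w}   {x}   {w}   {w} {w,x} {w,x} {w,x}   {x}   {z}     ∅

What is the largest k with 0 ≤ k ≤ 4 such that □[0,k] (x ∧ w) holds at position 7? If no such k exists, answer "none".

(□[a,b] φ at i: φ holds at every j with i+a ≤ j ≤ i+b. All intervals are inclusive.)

(x ∧ w) must hold from j=7 onward; find where it first fails.
  j=7: holds
  j=8: holds
  j=9: fails
Holds on [7,8], so largest k = 1.

1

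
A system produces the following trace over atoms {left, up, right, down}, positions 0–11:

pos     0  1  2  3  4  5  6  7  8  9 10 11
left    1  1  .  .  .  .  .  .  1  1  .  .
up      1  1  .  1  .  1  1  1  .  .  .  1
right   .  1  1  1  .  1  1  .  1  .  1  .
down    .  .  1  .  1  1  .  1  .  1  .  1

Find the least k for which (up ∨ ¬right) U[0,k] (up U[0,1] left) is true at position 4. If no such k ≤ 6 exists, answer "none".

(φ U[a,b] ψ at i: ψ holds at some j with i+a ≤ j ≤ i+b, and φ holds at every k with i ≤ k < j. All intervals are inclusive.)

3

Need earliest j ≥ 4 with (up U[0,1] left), and (up ∨ ¬right) at every k in [4,j-1].
  j=4: rhs fails.
  j=5: rhs fails.
  j=6: rhs fails.
  j=7: rhs holds; lhs holds on [4,6]. k = 3.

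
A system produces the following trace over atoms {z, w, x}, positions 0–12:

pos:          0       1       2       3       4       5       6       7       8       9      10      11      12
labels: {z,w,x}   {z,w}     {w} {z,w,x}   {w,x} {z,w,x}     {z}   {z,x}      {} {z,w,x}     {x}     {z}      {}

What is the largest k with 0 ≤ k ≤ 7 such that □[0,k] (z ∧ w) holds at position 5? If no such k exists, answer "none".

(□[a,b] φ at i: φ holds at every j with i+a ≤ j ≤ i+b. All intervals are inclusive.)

0

(z ∧ w) must hold from j=5 onward; find where it first fails.
  j=5: holds
  j=6: fails
Holds on [5,5], so largest k = 0.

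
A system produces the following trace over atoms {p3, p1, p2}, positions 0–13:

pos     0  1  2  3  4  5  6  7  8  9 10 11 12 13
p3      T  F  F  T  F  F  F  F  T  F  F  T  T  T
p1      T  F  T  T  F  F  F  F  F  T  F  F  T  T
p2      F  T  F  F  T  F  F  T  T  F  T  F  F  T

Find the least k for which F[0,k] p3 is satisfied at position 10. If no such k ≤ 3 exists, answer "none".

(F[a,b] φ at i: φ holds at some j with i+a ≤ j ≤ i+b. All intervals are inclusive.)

1

Scan j = 10,11,… for p3:
  j=10: fails
  j=11: holds
First hit at j=11, so smallest k = 11-10 = 1.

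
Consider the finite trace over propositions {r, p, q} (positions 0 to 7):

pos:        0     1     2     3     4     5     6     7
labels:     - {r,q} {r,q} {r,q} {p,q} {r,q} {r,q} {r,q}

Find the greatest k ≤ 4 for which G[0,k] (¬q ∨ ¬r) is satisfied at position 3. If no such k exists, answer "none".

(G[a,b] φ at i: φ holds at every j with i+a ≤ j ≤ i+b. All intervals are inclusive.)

(¬q ∨ ¬r) must hold from j=3 onward; find where it first fails.
  j=3: fails → no k works.

none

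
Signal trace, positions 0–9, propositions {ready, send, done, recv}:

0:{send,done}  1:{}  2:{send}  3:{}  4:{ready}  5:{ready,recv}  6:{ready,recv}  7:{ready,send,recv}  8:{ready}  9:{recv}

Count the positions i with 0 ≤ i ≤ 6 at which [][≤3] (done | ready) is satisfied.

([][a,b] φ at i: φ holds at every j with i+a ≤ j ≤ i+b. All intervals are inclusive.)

2

Evaluate at each i in [0,6]:
  i=0: ✗ (fails at j=1)
  i=1: ✗ (fails at j=1)
  i=2: ✗ (fails at j=2)
  i=3: ✗ (fails at j=3)
  i=4: ✓ (all of [4,7])
  i=5: ✓ (all of [5,8])
  i=6: ✗ (fails at j=9)
Positions where it holds: {4, 5} → 2.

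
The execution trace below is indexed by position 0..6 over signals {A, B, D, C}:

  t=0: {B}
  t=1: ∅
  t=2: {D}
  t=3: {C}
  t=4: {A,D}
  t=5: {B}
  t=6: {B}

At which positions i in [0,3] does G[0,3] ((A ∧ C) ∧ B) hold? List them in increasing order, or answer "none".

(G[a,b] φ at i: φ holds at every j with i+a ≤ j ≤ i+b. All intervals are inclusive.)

Evaluate at each i in [0,3]:
  i=0: ✗ (fails at j=0)
  i=1: ✗ (fails at j=1)
  i=2: ✗ (fails at j=2)
  i=3: ✗ (fails at j=3)

none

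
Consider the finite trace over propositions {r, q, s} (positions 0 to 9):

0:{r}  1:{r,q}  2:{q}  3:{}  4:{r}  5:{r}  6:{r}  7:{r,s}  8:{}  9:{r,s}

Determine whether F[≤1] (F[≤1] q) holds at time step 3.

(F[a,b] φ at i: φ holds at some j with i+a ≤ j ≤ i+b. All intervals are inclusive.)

Check F[≤1] q at each j in [3,4]:
  j=3: fails (none in [3,4])
  j=4: fails (none in [4,5])
No position in the window satisfies it → formula fails.

No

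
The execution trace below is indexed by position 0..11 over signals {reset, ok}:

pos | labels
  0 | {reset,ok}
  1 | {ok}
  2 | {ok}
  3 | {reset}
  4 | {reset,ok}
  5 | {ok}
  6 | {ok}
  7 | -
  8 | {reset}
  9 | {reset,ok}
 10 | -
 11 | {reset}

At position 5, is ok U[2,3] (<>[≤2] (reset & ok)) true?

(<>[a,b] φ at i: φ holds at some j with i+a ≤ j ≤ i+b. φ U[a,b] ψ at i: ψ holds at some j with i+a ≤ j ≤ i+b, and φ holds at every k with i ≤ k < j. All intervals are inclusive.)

Need some j in [7,8] with <>[≤2] (reset & ok), and ok at every k in [5,j-1].
  j=7: <>[≤2] (reset & ok) holds; ok holds at every k in [5,6] → satisfied.

Yes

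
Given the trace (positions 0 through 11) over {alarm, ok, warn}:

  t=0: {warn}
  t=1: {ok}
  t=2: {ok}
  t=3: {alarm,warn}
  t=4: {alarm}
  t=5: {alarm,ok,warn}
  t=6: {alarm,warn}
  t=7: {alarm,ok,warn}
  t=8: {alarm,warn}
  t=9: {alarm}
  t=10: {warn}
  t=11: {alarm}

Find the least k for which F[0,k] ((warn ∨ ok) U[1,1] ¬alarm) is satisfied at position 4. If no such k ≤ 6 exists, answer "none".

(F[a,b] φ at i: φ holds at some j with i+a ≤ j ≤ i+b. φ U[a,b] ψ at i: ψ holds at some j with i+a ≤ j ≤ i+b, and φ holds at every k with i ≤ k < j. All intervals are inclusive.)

none

Scan j = 4,5,… for ((warn ∨ ok) U[1,1] ¬alarm):
  j=4: fails
  j=5: fails
  j=6: fails
  j=7: fails
  j=8: fails
  j=9: fails
  j=10: fails
No j in [4,10] satisfies it → none.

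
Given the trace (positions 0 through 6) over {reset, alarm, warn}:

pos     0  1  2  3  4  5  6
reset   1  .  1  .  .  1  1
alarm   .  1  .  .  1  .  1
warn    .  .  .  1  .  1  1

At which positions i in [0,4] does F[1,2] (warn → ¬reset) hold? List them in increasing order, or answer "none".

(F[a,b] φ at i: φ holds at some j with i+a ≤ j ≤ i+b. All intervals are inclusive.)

Evaluate at each i in [0,4]:
  i=0: ✓ (witness j=1)
  i=1: ✓ (witness j=2)
  i=2: ✓ (witness j=3)
  i=3: ✓ (witness j=4)
  i=4: ✗ (none in [5,6])

0, 1, 2, 3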